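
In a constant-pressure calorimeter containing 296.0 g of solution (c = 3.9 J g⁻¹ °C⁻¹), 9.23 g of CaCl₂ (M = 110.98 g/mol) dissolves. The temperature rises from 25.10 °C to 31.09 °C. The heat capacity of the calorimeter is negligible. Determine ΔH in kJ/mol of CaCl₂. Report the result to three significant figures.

|ΔT| = |31.09 − 25.10| = 5.99 °C
|q_surr| = (296.0 × 3.9) × 5.99 = 1154.4 × 5.99 = 6915 J
n(CaCl₂) = 9.23 / 110.98 = 0.08317 mol
Temperature rose, so q_rxn = −|q_surr| = -6.915 kJ
ΔH = q_rxn / n = -83.14 kJ/mol

ΔH = -83.1 kJ/mol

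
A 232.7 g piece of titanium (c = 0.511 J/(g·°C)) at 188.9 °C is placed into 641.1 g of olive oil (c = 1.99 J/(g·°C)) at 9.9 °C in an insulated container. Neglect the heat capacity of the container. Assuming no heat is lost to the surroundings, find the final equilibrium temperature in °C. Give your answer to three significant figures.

T_f = 25.2 °C

Heat lost by titanium = heat gained by olive oil.
(232.7)(0.511)(188.9 − T) = (641.1)(1.99)(T − 9.9)
118.9097 (188.9 − T) = 1275.789 (T − 9.9)
22462 − 118.9097 T = 1275.789 T − 12630
35092 = 1394.6987 T
T = 25.16 °C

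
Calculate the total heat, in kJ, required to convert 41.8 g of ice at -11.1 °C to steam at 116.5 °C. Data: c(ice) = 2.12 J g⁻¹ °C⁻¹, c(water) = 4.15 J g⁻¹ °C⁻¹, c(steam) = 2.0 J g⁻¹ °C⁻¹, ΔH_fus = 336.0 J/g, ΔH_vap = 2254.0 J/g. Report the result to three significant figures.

q = 128 kJ

q1 (heat ice -11.1→0.0 °C): 41.8 × 2.12 × 11.1 = 984 J
q2 (melt at 0 °C): 41.8 × 336.0 = 14045 J
q3 (heat water 0.0→100.0 °C): 41.8 × 4.15 × 100.0 = 17347 J
q4 (vaporize at 100 °C): 41.8 × 2254.0 = 94217 J
q5 (heat steam 100.0→116.5 °C): 41.8 × 2.0 × 16.5 = 1379 J
Total: 984 + 14045 + 17347 + 94217 + 1379 = 127972 J = 128 kJ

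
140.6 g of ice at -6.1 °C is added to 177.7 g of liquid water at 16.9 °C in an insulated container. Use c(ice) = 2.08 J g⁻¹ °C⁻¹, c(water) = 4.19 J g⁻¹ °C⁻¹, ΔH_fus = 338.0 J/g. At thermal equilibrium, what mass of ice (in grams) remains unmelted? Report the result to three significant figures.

m_ice remaining = 109 g

Heat to warm all ice to 0 °C: 140.6×2.08×6.1 = 1783.9 J
Heat released by water cooling to 0 °C: 177.7×4.19×16.9 = 12583 J
12583 J < 1783.9 + 140.6×338.0 = 49306.7 J, so not all ice melts; final T = 0 °C.
Heat left for melting: 12583 − 1783.9 = 10799.1 J
Mass melted = 10799.1 / 338.0 = 31.95 g
Ice remaining = 140.6 − 31.95 = 108.65 g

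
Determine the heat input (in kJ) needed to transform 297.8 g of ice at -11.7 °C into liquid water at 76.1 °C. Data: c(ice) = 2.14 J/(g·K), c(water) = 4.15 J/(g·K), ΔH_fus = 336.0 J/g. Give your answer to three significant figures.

q = 202 kJ

q1 (heat ice -11.7→0.0 °C): 297.8 × 2.14 × 11.7 = 7456 J
q2 (melt at 0 °C): 297.8 × 336.0 = 100061 J
q3 (heat water 0.0→76.1 °C): 297.8 × 4.15 × 76.1 = 94050 J
Total: 7456 + 100061 + 94050 = 201567 J = 202 kJ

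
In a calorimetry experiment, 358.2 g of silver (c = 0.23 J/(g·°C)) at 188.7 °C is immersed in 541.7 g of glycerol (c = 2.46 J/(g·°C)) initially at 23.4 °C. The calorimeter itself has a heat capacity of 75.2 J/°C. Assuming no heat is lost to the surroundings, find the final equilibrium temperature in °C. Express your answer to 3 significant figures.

Heat lost by silver = heat gained by glycerol + calorimeter.
(358.2)(0.23)(188.7 − T) = [(541.7)(2.46) + 75.2](T − 23.4)
82.386 (188.7 − T) = 1407.782 (T − 23.4)
15546 − 82.386 T = 1407.782 T − 32942
48488 = 1490.168 T
T = 32.54 °C

T_f = 32.5 °C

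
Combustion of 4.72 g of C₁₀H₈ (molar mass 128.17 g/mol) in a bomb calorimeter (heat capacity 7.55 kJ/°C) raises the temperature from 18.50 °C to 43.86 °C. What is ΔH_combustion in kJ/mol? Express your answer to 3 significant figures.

ΔT = 43.86 − 18.50 = 25.36 °C
q_cal = C_cal × ΔT = 7.55 × 25.36 = 191.468 kJ
n = 4.72 / 128.17 = 0.03683 mol
q_rxn = −q_cal = -191.468 kJ
ΔH = -191.468 / 0.03683 = -5199 kJ/mol

ΔH = -5200 kJ/mol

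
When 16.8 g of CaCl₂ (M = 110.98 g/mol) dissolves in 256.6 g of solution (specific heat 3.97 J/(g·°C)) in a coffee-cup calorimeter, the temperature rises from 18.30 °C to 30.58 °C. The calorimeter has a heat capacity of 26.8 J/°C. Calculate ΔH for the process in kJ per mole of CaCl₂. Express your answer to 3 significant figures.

ΔH = -84.8 kJ/mol

|ΔT| = |30.58 − 18.30| = 12.28 °C
|q_surr| = (256.6 × 3.97 + 26.8) × 12.28 = 1045.502 × 12.28 = 12840 J
n(CaCl₂) = 16.8 / 110.98 = 0.1514 mol
Temperature rose, so q_rxn = −|q_surr| = -12.84 kJ
ΔH = q_rxn / n = -84.81 kJ/mol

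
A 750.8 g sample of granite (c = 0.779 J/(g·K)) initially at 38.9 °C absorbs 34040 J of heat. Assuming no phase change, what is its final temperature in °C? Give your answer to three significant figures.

ΔT = q / (m c) = 34040 / (750.8 × 0.779) = 58.20 °C
T_f = 38.9 + 58.20 = 97.10 °C

T_f = 97.1 °C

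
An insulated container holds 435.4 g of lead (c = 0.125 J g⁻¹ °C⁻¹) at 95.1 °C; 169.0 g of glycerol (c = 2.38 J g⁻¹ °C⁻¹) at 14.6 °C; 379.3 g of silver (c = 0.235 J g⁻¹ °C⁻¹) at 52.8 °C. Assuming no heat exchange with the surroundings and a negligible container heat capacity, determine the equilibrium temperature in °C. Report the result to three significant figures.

Σ mᵢcᵢ(T − Tᵢ) = 0  ⇒  T = Σ mᵢcᵢTᵢ / Σ mᵢcᵢ
Σ mᵢcᵢ = 435.4×0.125 + 169.0×2.38 + 379.3×0.235 = 545.7805
Σ mᵢcᵢTᵢ = 54.425×95.1 + 402.22×14.6 + 89.1355×52.8 = 15755
T = 15755 / 545.7805 = 28.87 °C

T_f = 28.9 °C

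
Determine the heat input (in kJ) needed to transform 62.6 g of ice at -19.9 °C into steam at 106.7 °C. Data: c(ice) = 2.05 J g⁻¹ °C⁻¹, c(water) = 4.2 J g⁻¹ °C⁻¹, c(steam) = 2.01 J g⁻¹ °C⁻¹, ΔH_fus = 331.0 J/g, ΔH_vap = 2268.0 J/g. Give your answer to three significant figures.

q = 192 kJ

q1 (heat ice -19.9→0.0 °C): 62.6 × 2.05 × 19.9 = 2554 J
q2 (melt at 0 °C): 62.6 × 331.0 = 20721 J
q3 (heat water 0.0→100.0 °C): 62.6 × 4.2 × 100.0 = 26292 J
q4 (vaporize at 100 °C): 62.6 × 2268.0 = 141977 J
q5 (heat steam 100.0→106.7 °C): 62.6 × 2.01 × 6.7 = 843 J
Total: 2554 + 20721 + 26292 + 141977 + 843 = 192387 J = 192 kJ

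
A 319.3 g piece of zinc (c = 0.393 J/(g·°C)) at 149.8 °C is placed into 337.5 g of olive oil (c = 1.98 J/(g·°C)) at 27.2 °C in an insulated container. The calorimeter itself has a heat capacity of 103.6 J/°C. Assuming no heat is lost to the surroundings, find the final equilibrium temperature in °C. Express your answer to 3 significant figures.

T_f = 44.3 °C

Heat lost by zinc = heat gained by olive oil + calorimeter.
(319.3)(0.393)(149.8 − T) = [(337.5)(1.98) + 103.6](T − 27.2)
125.4849 (149.8 − T) = 771.85 (T − 27.2)
18798 − 125.4849 T = 771.85 T − 20994
39792 = 897.3349 T
T = 44.34 °C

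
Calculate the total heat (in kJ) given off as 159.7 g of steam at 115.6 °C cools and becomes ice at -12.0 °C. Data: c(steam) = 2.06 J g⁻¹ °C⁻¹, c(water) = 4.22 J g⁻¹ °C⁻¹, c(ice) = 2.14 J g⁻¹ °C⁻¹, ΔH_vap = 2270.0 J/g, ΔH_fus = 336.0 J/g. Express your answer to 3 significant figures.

q1 (cool steam 115.6→100 °C): 159.7 × 2.06 × 15.6 = 5132 J
q2 (condense at 100 °C): 159.7 × 2270.0 = 362519 J
q3 (cool water 100→0 °C): 159.7 × 4.22 × 100.0 = 67393 J
q4 (freeze at 0 °C): 159.7 × 336.0 = 53659 J
q5 (cool ice 0→-12.0 °C): 159.7 × 2.14 × 12.0 = 4101 J
Total: 5132 + 362519 + 67393 + 53659 + 4101 = 492804 J = 493 kJ

q = 493 kJ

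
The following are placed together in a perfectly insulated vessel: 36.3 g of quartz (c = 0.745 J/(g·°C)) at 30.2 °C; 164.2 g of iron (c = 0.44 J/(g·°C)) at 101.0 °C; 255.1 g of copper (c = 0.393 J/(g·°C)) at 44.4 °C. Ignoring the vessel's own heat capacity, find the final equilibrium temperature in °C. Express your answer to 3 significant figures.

T_f = 63.0 °C

Σ mᵢcᵢ(T − Tᵢ) = 0  ⇒  T = Σ mᵢcᵢTᵢ / Σ mᵢcᵢ
Σ mᵢcᵢ = 36.3×0.745 + 164.2×0.44 + 255.1×0.393 = 199.5458
Σ mᵢcᵢTᵢ = 27.0435×30.2 + 72.248×101.0 + 100.2543×44.4 = 12565
T = 12565 / 199.5458 = 62.97 °C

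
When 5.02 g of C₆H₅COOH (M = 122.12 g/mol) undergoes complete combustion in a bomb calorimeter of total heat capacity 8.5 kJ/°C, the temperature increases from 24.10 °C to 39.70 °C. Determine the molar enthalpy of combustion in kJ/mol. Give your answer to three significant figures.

ΔH = -3230 kJ/mol

ΔT = 39.70 − 24.10 = 15.60 °C
q_cal = C_cal × ΔT = 8.5 × 15.60 = 132.6 kJ
n = 5.02 / 122.12 = 0.04111 mol
q_rxn = −q_cal = -132.6 kJ
ΔH = -132.6 / 0.04111 = -3225 kJ/mol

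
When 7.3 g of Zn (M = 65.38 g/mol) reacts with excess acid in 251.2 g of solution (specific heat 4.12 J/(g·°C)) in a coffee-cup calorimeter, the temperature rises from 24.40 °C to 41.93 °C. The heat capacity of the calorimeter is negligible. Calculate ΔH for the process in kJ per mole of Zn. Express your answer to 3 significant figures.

|ΔT| = |41.93 − 24.40| = 17.53 °C
|q_surr| = (251.2 × 4.12) × 17.53 = 1034.944 × 17.53 = 18140 J
n(Zn) = 7.3 / 65.38 = 0.1117 mol
Temperature rose, so q_rxn = −|q_surr| = -18.14 kJ
ΔH = q_rxn / n = -162.4 kJ/mol

ΔH = -162 kJ/mol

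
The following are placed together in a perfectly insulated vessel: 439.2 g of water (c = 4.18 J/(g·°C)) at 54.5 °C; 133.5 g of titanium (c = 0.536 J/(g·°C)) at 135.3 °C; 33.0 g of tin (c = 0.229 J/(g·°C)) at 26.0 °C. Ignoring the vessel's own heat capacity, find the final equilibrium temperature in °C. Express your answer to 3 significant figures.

T_f = 57.4 °C

Σ mᵢcᵢ(T − Tᵢ) = 0  ⇒  T = Σ mᵢcᵢTᵢ / Σ mᵢcᵢ
Σ mᵢcᵢ = 439.2×4.18 + 133.5×0.536 + 33.0×0.229 = 1914.969
Σ mᵢcᵢTᵢ = 1835.856×54.5 + 71.556×135.3 + 7.557×26.0 = 109930
T = 109930 / 1914.969 = 57.41 °C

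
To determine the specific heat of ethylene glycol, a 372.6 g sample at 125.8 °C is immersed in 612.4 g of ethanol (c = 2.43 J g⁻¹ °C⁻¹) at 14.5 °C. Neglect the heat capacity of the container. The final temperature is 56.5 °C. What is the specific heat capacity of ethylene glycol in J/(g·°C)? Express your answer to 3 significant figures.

c = 2.42 J/(g·°C)

q_gained = (612.4 × 2.43) × (56.5 − 14.5) = 62500 J
q_lost = 372.6 × c × (125.8 − 56.5) = 25821.18 c
Set equal: c = 62500 / 25821.18 = 2.42 J/(g·°C)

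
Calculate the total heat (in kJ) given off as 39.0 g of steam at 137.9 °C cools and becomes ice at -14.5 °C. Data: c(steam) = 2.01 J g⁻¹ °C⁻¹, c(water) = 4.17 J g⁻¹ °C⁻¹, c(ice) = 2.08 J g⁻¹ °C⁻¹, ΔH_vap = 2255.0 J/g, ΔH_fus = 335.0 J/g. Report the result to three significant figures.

q = 121 kJ

q1 (cool steam 137.9→100 °C): 39.0 × 2.01 × 37.9 = 2971 J
q2 (condense at 100 °C): 39.0 × 2255.0 = 87945 J
q3 (cool water 100→0 °C): 39.0 × 4.17 × 100.0 = 16263 J
q4 (freeze at 0 °C): 39.0 × 335.0 = 13065 J
q5 (cool ice 0→-14.5 °C): 39.0 × 2.08 × 14.5 = 1176 J
Total: 2971 + 87945 + 16263 + 13065 + 1176 = 121420 J = 121 kJ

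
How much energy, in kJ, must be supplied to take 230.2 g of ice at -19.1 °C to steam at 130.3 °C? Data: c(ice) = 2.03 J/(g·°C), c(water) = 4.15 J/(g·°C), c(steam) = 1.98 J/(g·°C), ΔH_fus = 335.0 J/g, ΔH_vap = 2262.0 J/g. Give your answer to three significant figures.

q1 (heat ice -19.1→0.0 °C): 230.2 × 2.03 × 19.1 = 8926 J
q2 (melt at 0 °C): 230.2 × 335.0 = 77117 J
q3 (heat water 0.0→100.0 °C): 230.2 × 4.15 × 100.0 = 95533 J
q4 (vaporize at 100 °C): 230.2 × 2262.0 = 520712 J
q5 (heat steam 100.0→130.3 °C): 230.2 × 1.98 × 30.3 = 13811 J
Total: 8926 + 77117 + 95533 + 520712 + 13811 = 716099 J = 716 kJ

q = 716 kJ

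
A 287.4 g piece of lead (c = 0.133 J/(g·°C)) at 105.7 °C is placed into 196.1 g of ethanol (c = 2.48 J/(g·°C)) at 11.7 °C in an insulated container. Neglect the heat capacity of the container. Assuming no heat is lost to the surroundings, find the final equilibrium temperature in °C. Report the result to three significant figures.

T_f = 18.5 °C

Heat lost by lead = heat gained by ethanol.
(287.4)(0.133)(105.7 − T) = (196.1)(2.48)(T − 11.7)
38.2242 (105.7 − T) = 486.328 (T − 11.7)
4040.3 − 38.2242 T = 486.328 T − 5690.0
9730.3 = 524.5522 T
T = 18.5497 °C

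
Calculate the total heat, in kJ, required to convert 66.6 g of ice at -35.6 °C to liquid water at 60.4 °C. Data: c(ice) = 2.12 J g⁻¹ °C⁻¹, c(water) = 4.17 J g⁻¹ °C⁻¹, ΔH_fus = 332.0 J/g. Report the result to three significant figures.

q1 (heat ice -35.6→0.0 °C): 66.6 × 2.12 × 35.6 = 5026 J
q2 (melt at 0 °C): 66.6 × 332.0 = 22111 J
q3 (heat water 0.0→60.4 °C): 66.6 × 4.17 × 60.4 = 16774 J
Total: 5026 + 22111 + 16774 = 43911 J = 43.9 kJ

q = 43.9 kJ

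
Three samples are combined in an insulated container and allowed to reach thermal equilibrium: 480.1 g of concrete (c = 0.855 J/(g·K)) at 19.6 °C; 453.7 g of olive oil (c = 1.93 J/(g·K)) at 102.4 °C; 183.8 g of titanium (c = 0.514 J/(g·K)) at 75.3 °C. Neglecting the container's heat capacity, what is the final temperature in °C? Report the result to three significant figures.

Σ mᵢcᵢ(T − Tᵢ) = 0  ⇒  T = Σ mᵢcᵢTᵢ / Σ mᵢcᵢ
Σ mᵢcᵢ = 480.1×0.855 + 453.7×1.93 + 183.8×0.514 = 1380.5997
Σ mᵢcᵢTᵢ = 410.4855×19.6 + 875.641×102.4 + 94.4732×75.3 = 104820
T = 104820 / 1380.5997 = 75.92 °C

T_f = 75.9 °C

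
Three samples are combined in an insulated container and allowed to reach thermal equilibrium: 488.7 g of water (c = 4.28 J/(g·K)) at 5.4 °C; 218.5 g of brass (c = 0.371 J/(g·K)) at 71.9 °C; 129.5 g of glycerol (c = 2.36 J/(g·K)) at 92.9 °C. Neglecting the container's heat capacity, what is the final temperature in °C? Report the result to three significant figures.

T_f = 18.4 °C

Σ mᵢcᵢ(T − Tᵢ) = 0  ⇒  T = Σ mᵢcᵢTᵢ / Σ mᵢcᵢ
Σ mᵢcᵢ = 488.7×4.28 + 218.5×0.371 + 129.5×2.36 = 2478.3195
Σ mᵢcᵢTᵢ = 2091.636×5.4 + 81.0635×71.9 + 305.62×92.9 = 45515
T = 45515 / 2478.3195 = 18.37 °C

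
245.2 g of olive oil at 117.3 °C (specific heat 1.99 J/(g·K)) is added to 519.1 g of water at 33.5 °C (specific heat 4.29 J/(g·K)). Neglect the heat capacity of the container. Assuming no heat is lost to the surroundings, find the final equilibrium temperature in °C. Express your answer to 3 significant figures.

T_f = 48.6 °C

Heat lost by olive oil = heat gained by water.
(245.2)(1.99)(117.3 − T) = (519.1)(4.29)(T − 33.5)
487.948 (117.3 − T) = 2226.939 (T − 33.5)
57236 − 487.948 T = 2226.939 T − 74602
131838 = 2714.887 T
T = 48.56 °C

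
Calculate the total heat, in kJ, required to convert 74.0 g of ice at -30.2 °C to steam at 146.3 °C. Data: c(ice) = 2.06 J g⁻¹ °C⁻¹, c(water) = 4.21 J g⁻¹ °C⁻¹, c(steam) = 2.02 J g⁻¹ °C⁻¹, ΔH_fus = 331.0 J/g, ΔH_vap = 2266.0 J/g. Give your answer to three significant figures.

q1 (heat ice -30.2→0.0 °C): 74.0 × 2.06 × 30.2 = 4604 J
q2 (melt at 0 °C): 74.0 × 331.0 = 24494 J
q3 (heat water 0.0→100.0 °C): 74.0 × 4.21 × 100.0 = 31154 J
q4 (vaporize at 100 °C): 74.0 × 2266.0 = 167684 J
q5 (heat steam 100.0→146.3 °C): 74.0 × 2.02 × 46.3 = 6921 J
Total: 4604 + 24494 + 31154 + 167684 + 6921 = 234857 J = 235 kJ

q = 235 kJ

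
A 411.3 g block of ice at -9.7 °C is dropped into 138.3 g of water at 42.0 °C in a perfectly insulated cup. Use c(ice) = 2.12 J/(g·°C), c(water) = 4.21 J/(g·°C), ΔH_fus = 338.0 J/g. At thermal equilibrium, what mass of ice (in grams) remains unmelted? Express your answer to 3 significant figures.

Heat to warm all ice to 0 °C: 411.3×2.12×9.7 = 8458.0 J
Heat released by water cooling to 0 °C: 138.3×4.21×42.0 = 24454 J
24454 J < 8458.0 + 411.3×338.0 = 147477.4 J, so not all ice melts; final T = 0 °C.
Heat left for melting: 24454 − 8458.0 = 15996.0 J
Mass melted = 15996.0 / 338.0 = 47.33 g
Ice remaining = 411.3 − 47.33 = 363.97 g

m_ice remaining = 364 g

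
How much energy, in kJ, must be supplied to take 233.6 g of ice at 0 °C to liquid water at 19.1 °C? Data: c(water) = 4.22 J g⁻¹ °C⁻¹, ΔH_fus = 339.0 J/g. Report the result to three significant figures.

q = 98.0 kJ

q1 (melt at 0 °C): 233.6 × 339.0 = 79190 J
q2 (heat water 0.0→19.1 °C): 233.6 × 4.22 × 19.1 = 18829 J
Total: 79190 + 18829 = 98019 J = 98.0 kJ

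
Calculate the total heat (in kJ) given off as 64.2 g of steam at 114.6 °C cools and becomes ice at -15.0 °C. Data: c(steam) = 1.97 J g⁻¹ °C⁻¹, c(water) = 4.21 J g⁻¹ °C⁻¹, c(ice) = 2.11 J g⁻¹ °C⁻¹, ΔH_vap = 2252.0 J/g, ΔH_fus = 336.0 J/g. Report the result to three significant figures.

q = 197 kJ

q1 (cool steam 114.6→100 °C): 64.2 × 1.97 × 14.6 = 1847 J
q2 (condense at 100 °C): 64.2 × 2252.0 = 144578 J
q3 (cool water 100→0 °C): 64.2 × 4.21 × 100.0 = 27028 J
q4 (freeze at 0 °C): 64.2 × 336.0 = 21571 J
q5 (cool ice 0→-15.0 °C): 64.2 × 2.11 × 15.0 = 2032 J
Total: 1847 + 144578 + 27028 + 21571 + 2032 = 197056 J = 197 kJ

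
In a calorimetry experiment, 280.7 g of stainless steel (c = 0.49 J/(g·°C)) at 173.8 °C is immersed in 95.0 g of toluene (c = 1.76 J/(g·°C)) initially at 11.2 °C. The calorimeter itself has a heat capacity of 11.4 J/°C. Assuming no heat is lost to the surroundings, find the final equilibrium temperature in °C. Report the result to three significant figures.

Heat lost by stainless steel = heat gained by toluene + calorimeter.
(280.7)(0.49)(173.8 − T) = [(95.0)(1.76) + 11.4](T − 11.2)
137.543 (173.8 − T) = 178.6 (T − 11.2)
23905 − 137.543 T = 178.6 T − 2000.3
25905.3 = 316.143 T
T = 81.94 °C

T_f = 81.9 °C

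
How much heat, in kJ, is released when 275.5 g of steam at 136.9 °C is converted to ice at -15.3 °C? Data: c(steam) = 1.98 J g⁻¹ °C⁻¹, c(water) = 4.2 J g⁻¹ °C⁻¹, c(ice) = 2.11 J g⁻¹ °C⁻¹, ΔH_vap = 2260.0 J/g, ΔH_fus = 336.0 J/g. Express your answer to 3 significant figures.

q = 860 kJ

q1 (cool steam 136.9→100 °C): 275.5 × 1.98 × 36.9 = 20129 J
q2 (condense at 100 °C): 275.5 × 2260.0 = 622630 J
q3 (cool water 100→0 °C): 275.5 × 4.2 × 100.0 = 115710 J
q4 (freeze at 0 °C): 275.5 × 336.0 = 92568 J
q5 (cool ice 0→-15.3 °C): 275.5 × 2.11 × 15.3 = 8894 J
Total: 20129 + 622630 + 115710 + 92568 + 8894 = 859931 J = 860 kJ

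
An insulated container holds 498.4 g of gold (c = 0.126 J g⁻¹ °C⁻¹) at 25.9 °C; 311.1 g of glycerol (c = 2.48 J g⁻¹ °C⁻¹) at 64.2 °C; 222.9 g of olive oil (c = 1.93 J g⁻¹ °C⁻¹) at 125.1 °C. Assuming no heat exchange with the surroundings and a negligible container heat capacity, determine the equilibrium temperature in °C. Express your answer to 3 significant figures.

Σ mᵢcᵢ(T − Tᵢ) = 0  ⇒  T = Σ mᵢcᵢTᵢ / Σ mᵢcᵢ
Σ mᵢcᵢ = 498.4×0.126 + 311.1×2.48 + 222.9×1.93 = 1264.5234
Σ mᵢcᵢTᵢ = 62.7984×25.9 + 771.528×64.2 + 430.197×125.1 = 104980
T = 104980 / 1264.5234 = 83.02 °C

T_f = 83.0 °C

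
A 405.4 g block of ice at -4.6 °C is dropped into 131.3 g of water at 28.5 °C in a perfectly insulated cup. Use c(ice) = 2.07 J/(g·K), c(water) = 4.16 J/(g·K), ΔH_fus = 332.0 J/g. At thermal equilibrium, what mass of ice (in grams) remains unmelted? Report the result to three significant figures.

m_ice remaining = 370 g

Heat to warm all ice to 0 °C: 405.4×2.07×4.6 = 3860.2 J
Heat released by water cooling to 0 °C: 131.3×4.16×28.5 = 15567 J
15567 J < 3860.2 + 405.4×332.0 = 138453.0 J, so not all ice melts; final T = 0 °C.
Heat left for melting: 15567 − 3860.2 = 11706.8 J
Mass melted = 11706.8 / 332.0 = 35.26 g
Ice remaining = 405.4 − 35.26 = 370.14 g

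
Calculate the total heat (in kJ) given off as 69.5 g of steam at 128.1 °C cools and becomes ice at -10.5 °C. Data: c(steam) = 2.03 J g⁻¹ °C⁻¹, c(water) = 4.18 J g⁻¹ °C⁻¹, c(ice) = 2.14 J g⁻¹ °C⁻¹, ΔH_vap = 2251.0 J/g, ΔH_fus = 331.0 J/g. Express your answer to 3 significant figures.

q = 214 kJ

q1 (cool steam 128.1→100 °C): 69.5 × 2.03 × 28.1 = 3964 J
q2 (condense at 100 °C): 69.5 × 2251.0 = 156445 J
q3 (cool water 100→0 °C): 69.5 × 4.18 × 100.0 = 29051 J
q4 (freeze at 0 °C): 69.5 × 331.0 = 23005 J
q5 (cool ice 0→-10.5 °C): 69.5 × 2.14 × 10.5 = 1562 J
Total: 3964 + 156445 + 29051 + 23005 + 1562 = 214027 J = 214 kJ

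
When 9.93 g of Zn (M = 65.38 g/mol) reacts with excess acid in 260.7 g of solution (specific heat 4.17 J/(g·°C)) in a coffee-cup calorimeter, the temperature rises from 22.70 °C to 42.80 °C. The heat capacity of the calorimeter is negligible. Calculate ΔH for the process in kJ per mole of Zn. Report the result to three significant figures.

|ΔT| = |42.80 − 22.70| = 20.10 °C
|q_surr| = (260.7 × 4.17) × 20.10 = 1087.119 × 20.10 = 21850 J
n(Zn) = 9.93 / 65.38 = 0.1519 mol
Temperature rose, so q_rxn = −|q_surr| = -21.85 kJ
ΔH = q_rxn / n = -143.8 kJ/mol

ΔH = -144 kJ/mol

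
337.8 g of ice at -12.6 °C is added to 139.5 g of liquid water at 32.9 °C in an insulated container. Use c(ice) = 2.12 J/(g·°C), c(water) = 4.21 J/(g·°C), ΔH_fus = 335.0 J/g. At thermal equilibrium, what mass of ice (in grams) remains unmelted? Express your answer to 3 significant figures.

m_ice remaining = 307 g

Heat to warm all ice to 0 °C: 337.8×2.12×12.6 = 9023.3 J
Heat released by water cooling to 0 °C: 139.5×4.21×32.9 = 19322 J
19322 J < 9023.3 + 337.8×335.0 = 122186.3 J, so not all ice melts; final T = 0 °C.
Heat left for melting: 19322 − 9023.3 = 10298.7 J
Mass melted = 10298.7 / 335.0 = 30.74 g
Ice remaining = 337.8 − 30.74 = 307.06 g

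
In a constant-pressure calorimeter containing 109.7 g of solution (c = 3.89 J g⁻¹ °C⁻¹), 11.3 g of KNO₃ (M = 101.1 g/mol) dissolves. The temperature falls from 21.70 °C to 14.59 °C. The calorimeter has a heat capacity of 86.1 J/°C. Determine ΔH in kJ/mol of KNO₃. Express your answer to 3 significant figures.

ΔH = 32.6 kJ/mol

|ΔT| = |14.59 − 21.70| = 7.11 °C
|q_surr| = (109.7 × 3.89 + 86.1) × 7.11 = 512.833 × 7.11 = 3646 J
n(KNO₃) = 11.3 / 101.1 = 0.1118 mol
Temperature fell, so q_rxn = +|q_surr| = 3.646 kJ
ΔH = q_rxn / n = 32.61 kJ/mol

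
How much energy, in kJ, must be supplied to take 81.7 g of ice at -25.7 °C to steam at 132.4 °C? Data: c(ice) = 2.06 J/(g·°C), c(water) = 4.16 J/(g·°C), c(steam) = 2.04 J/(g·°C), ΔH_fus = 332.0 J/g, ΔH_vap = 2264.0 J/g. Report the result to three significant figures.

q = 256 kJ

q1 (heat ice -25.7→0.0 °C): 81.7 × 2.06 × 25.7 = 4325 J
q2 (melt at 0 °C): 81.7 × 332.0 = 27124 J
q3 (heat water 0.0→100.0 °C): 81.7 × 4.16 × 100.0 = 33987 J
q4 (vaporize at 100 °C): 81.7 × 2264.0 = 184969 J
q5 (heat steam 100.0→132.4 °C): 81.7 × 2.04 × 32.4 = 5400 J
Total: 4325 + 27124 + 33987 + 184969 + 5400 = 255805 J = 256 kJ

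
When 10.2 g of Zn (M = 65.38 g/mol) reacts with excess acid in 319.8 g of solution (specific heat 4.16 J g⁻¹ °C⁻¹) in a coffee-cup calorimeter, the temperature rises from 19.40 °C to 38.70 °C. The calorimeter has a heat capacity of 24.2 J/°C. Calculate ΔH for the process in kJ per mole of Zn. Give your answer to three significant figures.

|ΔT| = |38.70 − 19.40| = 19.30 °C
|q_surr| = (319.8 × 4.16 + 24.2) × 19.30 = 1354.568 × 19.30 = 26140 J
n(Zn) = 10.2 / 65.38 = 0.1560 mol
Temperature rose, so q_rxn = −|q_surr| = -26.14 kJ
ΔH = q_rxn / n = -167.6 kJ/mol

ΔH = -168 kJ/mol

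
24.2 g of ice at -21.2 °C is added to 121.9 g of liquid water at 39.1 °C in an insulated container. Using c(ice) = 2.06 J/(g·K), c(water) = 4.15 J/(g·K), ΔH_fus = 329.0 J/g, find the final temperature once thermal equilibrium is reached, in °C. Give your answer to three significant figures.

T_f = 17.7 °C

Heat to bring ice to 0 °C and melt it: q₁ = 24.2×2.06×21.2 + 24.2×329.0 = 9018.7 J
Heat the water can supply cooling to 0 °C: 121.9×4.15×39.1 = 19780.1 J > q₁, so all ice melts.
Energy balance: 121.9×4.15×(39.1 − T) = 9018.7 + 24.2×4.15×(T − 0)
505.885(39.1 − T) = 9018.7 + 100.43 T
19780.1 − 9018.7 = 606.315 T
T = 10761.4 / 606.315 = 17.749 °C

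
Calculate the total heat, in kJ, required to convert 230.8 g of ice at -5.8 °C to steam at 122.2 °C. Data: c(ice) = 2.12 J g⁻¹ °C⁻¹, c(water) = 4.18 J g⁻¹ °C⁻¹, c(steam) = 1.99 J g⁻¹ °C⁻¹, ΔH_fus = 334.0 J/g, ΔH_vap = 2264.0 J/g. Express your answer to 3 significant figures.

q1 (heat ice -5.8→0.0 °C): 230.8 × 2.12 × 5.8 = 2838 J
q2 (melt at 0 °C): 230.8 × 334.0 = 77087 J
q3 (heat water 0.0→100.0 °C): 230.8 × 4.18 × 100.0 = 96474 J
q4 (vaporize at 100 °C): 230.8 × 2264.0 = 522531 J
q5 (heat steam 100.0→122.2 °C): 230.8 × 1.99 × 22.2 = 10196 J
Total: 2838 + 77087 + 96474 + 522531 + 10196 = 709126 J = 709 kJ

q = 709 kJ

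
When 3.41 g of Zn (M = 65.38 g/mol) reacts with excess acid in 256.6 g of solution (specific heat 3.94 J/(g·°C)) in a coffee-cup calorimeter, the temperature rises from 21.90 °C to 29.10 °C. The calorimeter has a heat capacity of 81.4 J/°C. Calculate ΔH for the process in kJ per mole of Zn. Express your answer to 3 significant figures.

|ΔT| = |29.10 − 21.90| = 7.20 °C
|q_surr| = (256.6 × 3.94 + 81.4) × 7.20 = 1092.404 × 7.20 = 7865 J
n(Zn) = 3.41 / 65.38 = 0.05216 mol
Temperature rose, so q_rxn = −|q_surr| = -7.865 kJ
ΔH = q_rxn / n = -150.8 kJ/mol

ΔH = -151 kJ/mol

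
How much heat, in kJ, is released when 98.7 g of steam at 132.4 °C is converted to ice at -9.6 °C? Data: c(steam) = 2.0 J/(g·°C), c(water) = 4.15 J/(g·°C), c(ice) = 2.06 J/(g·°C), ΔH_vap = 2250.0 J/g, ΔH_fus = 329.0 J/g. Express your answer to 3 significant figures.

q1 (cool steam 132.4→100 °C): 98.7 × 2.0 × 32.4 = 6396 J
q2 (condense at 100 °C): 98.7 × 2250.0 = 222075 J
q3 (cool water 100→0 °C): 98.7 × 4.15 × 100.0 = 40961 J
q4 (freeze at 0 °C): 98.7 × 329.0 = 32472 J
q5 (cool ice 0→-9.6 °C): 98.7 × 2.06 × 9.6 = 1952 J
Total: 6396 + 222075 + 40961 + 32472 + 1952 = 303856 J = 304 kJ

q = 304 kJ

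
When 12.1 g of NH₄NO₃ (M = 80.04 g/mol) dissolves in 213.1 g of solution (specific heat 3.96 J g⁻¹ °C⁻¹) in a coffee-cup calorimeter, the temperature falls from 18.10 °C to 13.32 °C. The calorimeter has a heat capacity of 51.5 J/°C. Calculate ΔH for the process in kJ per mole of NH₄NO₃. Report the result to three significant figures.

ΔH = 28.3 kJ/mol

|ΔT| = |13.32 − 18.10| = 4.78 °C
|q_surr| = (213.1 × 3.96 + 51.5) × 4.78 = 895.376 × 4.78 = 4280 J
n(NH₄NO₃) = 12.1 / 80.04 = 0.1512 mol
Temperature fell, so q_rxn = +|q_surr| = 4.280 kJ
ΔH = q_rxn / n = 28.31 kJ/mol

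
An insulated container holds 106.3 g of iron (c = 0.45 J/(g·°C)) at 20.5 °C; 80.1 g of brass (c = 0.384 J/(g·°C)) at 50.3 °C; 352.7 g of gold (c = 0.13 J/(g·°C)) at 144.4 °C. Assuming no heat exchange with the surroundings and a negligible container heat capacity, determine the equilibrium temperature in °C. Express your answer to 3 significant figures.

Σ mᵢcᵢ(T − Tᵢ) = 0  ⇒  T = Σ mᵢcᵢTᵢ / Σ mᵢcᵢ
Σ mᵢcᵢ = 106.3×0.45 + 80.1×0.384 + 352.7×0.13 = 124.4444
Σ mᵢcᵢTᵢ = 47.835×20.5 + 30.7584×50.3 + 45.851×144.4 = 9148.6
T = 9148.6 / 124.4444 = 73.52 °C

T_f = 73.5 °C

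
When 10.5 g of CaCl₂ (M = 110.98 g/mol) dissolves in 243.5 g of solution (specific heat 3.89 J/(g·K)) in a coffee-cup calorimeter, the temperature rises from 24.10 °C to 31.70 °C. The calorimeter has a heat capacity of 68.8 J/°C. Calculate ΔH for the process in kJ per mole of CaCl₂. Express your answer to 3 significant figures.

ΔH = -81.6 kJ/mol

|ΔT| = |31.70 − 24.10| = 7.60 °C
|q_surr| = (243.5 × 3.89 + 68.8) × 7.60 = 1016.015 × 7.60 = 7722 J
n(CaCl₂) = 10.5 / 110.98 = 0.09461 mol
Temperature rose, so q_rxn = −|q_surr| = -7.722 kJ
ΔH = q_rxn / n = -81.62 kJ/mol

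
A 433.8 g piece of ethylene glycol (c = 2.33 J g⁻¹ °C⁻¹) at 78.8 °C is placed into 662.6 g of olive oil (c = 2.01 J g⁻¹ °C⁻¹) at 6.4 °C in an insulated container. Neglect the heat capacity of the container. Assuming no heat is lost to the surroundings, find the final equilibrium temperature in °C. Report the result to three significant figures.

T_f = 37.6 °C

Heat lost by ethylene glycol = heat gained by olive oil.
(433.8)(2.33)(78.8 − T) = (662.6)(2.01)(T − 6.4)
1010.754 (78.8 − T) = 1331.826 (T − 6.4)
79647 − 1010.754 T = 1331.826 T − 8523.7
88170.7 = 2342.580 T
T = 37.64 °C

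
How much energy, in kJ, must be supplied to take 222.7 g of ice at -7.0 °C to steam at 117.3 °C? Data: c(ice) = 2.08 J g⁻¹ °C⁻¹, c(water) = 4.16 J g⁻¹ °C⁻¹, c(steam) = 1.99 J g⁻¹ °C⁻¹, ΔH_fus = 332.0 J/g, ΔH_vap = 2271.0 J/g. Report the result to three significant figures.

q1 (heat ice -7.0→0.0 °C): 222.7 × 2.08 × 7.0 = 3243 J
q2 (melt at 0 °C): 222.7 × 332.0 = 73936 J
q3 (heat water 0.0→100.0 °C): 222.7 × 4.16 × 100.0 = 92643 J
q4 (vaporize at 100 °C): 222.7 × 2271.0 = 505752 J
q5 (heat steam 100.0→117.3 °C): 222.7 × 1.99 × 17.3 = 7667 J
Total: 3243 + 73936 + 92643 + 505752 + 7667 = 683241 J = 683 kJ

q = 683 kJ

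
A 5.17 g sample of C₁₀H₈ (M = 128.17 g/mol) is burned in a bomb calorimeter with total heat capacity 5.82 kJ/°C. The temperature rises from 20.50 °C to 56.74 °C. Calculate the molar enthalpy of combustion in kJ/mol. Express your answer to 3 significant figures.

ΔT = 56.74 − 20.50 = 36.24 °C
q_cal = C_cal × ΔT = 5.82 × 36.24 = 210.9168 kJ
n = 5.17 / 128.17 = 0.04034 mol
q_rxn = −q_cal = -210.9168 kJ
ΔH = -210.9168 / 0.04034 = -5228 kJ/mol

ΔH = -5230 kJ/mol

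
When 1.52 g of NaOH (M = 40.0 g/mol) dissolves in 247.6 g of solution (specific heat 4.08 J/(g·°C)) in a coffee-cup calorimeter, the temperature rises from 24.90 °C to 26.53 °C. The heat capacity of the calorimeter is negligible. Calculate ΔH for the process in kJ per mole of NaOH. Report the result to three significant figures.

|ΔT| = |26.53 − 24.90| = 1.63 °C
|q_surr| = (247.6 × 4.08) × 1.63 = 1010.208 × 1.63 = 1647 J
n(NaOH) = 1.52 / 40.0 = 0.03800 mol
Temperature rose, so q_rxn = −|q_surr| = -1.647 kJ
ΔH = q_rxn / n = -43.34 kJ/mol

ΔH = -43.3 kJ/mol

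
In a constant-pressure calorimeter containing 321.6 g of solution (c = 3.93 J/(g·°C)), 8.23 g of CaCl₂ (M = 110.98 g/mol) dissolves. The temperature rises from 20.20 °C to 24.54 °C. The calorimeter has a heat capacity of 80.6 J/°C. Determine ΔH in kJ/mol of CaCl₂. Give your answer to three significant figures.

|ΔT| = |24.54 − 20.20| = 4.34 °C
|q_surr| = (321.6 × 3.93 + 80.6) × 4.34 = 1344.488 × 4.34 = 5835 J
n(CaCl₂) = 8.23 / 110.98 = 0.07416 mol
Temperature rose, so q_rxn = −|q_surr| = -5.835 kJ
ΔH = q_rxn / n = -78.68 kJ/mol

ΔH = -78.7 kJ/mol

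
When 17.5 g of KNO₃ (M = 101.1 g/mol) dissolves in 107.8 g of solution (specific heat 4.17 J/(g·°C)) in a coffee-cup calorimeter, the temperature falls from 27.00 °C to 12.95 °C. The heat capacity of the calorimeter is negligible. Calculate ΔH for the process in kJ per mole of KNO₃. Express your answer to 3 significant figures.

ΔH = 36.5 kJ/mol

|ΔT| = |12.95 − 27.00| = 14.05 °C
|q_surr| = (107.8 × 4.17) × 14.05 = 449.526 × 14.05 = 6316 J
n(KNO₃) = 17.5 / 101.1 = 0.1731 mol
Temperature fell, so q_rxn = +|q_surr| = 6.316 kJ
ΔH = q_rxn / n = 36.49 kJ/mol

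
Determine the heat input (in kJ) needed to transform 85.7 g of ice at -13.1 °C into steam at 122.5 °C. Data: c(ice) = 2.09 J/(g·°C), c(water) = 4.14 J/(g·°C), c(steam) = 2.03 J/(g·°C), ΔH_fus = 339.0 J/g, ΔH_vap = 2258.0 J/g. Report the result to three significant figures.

q = 264 kJ

q1 (heat ice -13.1→0.0 °C): 85.7 × 2.09 × 13.1 = 2346 J
q2 (melt at 0 °C): 85.7 × 339.0 = 29052 J
q3 (heat water 0.0→100.0 °C): 85.7 × 4.14 × 100.0 = 35480 J
q4 (vaporize at 100 °C): 85.7 × 2258.0 = 193511 J
q5 (heat steam 100.0→122.5 °C): 85.7 × 2.03 × 22.5 = 3914 J
Total: 2346 + 29052 + 35480 + 193511 + 3914 = 264303 J = 264 kJ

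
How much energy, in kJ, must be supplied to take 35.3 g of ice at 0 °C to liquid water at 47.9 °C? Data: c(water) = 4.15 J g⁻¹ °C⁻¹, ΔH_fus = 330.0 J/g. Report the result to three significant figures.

q = 18.7 kJ

q1 (melt at 0 °C): 35.3 × 330.0 = 11649 J
q2 (heat water 0.0→47.9 °C): 35.3 × 4.15 × 47.9 = 7017 J
Total: 11649 + 7017 = 18666 J = 18.7 kJ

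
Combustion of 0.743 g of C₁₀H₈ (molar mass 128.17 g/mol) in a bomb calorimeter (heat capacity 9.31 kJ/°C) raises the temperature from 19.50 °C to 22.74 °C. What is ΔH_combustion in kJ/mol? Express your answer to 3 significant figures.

ΔH = -5200 kJ/mol

ΔT = 22.74 − 19.50 = 3.24 °C
q_cal = C_cal × ΔT = 9.31 × 3.24 = 30.1644 kJ
n = 0.743 / 128.17 = 0.005797 mol
q_rxn = −q_cal = -30.1644 kJ
ΔH = -30.1644 / 0.005797 = -5203 kJ/mol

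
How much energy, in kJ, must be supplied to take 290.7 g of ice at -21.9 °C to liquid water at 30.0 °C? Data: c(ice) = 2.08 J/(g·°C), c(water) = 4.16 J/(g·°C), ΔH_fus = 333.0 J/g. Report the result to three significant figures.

q1 (heat ice -21.9→0.0 °C): 290.7 × 2.08 × 21.9 = 13242 J
q2 (melt at 0 °C): 290.7 × 333.0 = 96803 J
q3 (heat water 0.0→30.0 °C): 290.7 × 4.16 × 30.0 = 36279 J
Total: 13242 + 96803 + 36279 = 146324 J = 146 kJ

q = 146 kJ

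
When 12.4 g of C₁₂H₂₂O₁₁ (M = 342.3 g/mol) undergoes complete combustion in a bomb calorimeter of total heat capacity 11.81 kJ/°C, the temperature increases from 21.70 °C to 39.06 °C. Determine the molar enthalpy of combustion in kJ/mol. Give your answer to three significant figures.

ΔH = -5660 kJ/mol

ΔT = 39.06 − 21.70 = 17.36 °C
q_cal = C_cal × ΔT = 11.81 × 17.36 = 205.0216 kJ
n = 12.4 / 342.3 = 0.03623 mol
q_rxn = −q_cal = -205.0216 kJ
ΔH = -205.0216 / 0.03623 = -5659 kJ/mol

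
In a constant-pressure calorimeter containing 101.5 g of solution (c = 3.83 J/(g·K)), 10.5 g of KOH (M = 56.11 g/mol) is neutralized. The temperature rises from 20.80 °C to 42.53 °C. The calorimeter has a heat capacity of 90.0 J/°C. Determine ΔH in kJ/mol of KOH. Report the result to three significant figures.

|ΔT| = |42.53 − 20.80| = 21.73 °C
|q_surr| = (101.5 × 3.83 + 90.0) × 21.73 = 478.745 × 21.73 = 10400 J
n(KOH) = 10.5 / 56.11 = 0.1871 mol
Temperature rose, so q_rxn = −|q_surr| = -10.40 kJ
ΔH = q_rxn / n = -55.59 kJ/mol

ΔH = -55.6 kJ/mol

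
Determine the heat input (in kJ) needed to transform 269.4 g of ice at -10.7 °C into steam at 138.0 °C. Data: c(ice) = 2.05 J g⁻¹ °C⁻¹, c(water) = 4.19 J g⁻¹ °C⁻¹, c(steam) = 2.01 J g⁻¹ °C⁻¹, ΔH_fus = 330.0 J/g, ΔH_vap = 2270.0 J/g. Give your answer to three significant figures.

q = 840 kJ

q1 (heat ice -10.7→0.0 °C): 269.4 × 2.05 × 10.7 = 5909 J
q2 (melt at 0 °C): 269.4 × 330.0 = 88902 J
q3 (heat water 0.0→100.0 °C): 269.4 × 4.19 × 100.0 = 112879 J
q4 (vaporize at 100 °C): 269.4 × 2270.0 = 611538 J
q5 (heat steam 100.0→138.0 °C): 269.4 × 2.01 × 38.0 = 20577 J
Total: 5909 + 88902 + 112879 + 611538 + 20577 = 839805 J = 840 kJ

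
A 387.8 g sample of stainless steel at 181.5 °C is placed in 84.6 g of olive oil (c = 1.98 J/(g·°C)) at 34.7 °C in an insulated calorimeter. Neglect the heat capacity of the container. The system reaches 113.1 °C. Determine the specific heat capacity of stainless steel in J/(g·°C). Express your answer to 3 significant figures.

q_gained = (84.6 × 1.98) × (113.1 − 34.7) = 13130 J
q_lost = 387.8 × c × (181.5 − 113.1) = 26525.52 c
Set equal: c = 13130 / 26525.52 = 0.495 J/(g·°C)

c = 0.495 J/(g·°C)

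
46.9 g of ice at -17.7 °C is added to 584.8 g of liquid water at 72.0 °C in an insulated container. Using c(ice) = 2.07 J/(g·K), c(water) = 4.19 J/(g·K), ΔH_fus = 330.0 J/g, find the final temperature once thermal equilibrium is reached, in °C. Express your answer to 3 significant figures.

Heat to bring ice to 0 °C and melt it: q₁ = 46.9×2.07×17.7 + 46.9×330.0 = 17195 J
Heat the water can supply cooling to 0 °C: 584.8×4.19×72.0 = 176422 J > q₁, so all ice melts.
Energy balance: 584.8×4.19×(72.0 − T) = 17195 + 46.9×4.19×(T − 0)
2450.312(72.0 − T) = 17195 + 196.511 T
176422 − 17195 = 2646.823 T
T = 159227 / 2646.823 = 60.16 °C

T_f = 60.2 °C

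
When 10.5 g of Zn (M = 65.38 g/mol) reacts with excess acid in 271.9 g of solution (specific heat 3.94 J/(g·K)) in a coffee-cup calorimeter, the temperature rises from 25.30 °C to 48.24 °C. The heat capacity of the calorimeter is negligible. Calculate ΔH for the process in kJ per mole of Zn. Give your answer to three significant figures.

ΔH = -153 kJ/mol

|ΔT| = |48.24 − 25.30| = 22.94 °C
|q_surr| = (271.9 × 3.94) × 22.94 = 1071.286 × 22.94 = 24580 J
n(Zn) = 10.5 / 65.38 = 0.1606 mol
Temperature rose, so q_rxn = −|q_surr| = -24.58 kJ
ΔH = q_rxn / n = -153.1 kJ/mol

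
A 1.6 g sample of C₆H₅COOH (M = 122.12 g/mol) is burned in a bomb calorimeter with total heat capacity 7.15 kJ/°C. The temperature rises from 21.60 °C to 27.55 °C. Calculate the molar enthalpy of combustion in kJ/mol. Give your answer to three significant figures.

ΔT = 27.55 − 21.60 = 5.95 °C
q_cal = C_cal × ΔT = 7.15 × 5.95 = 42.5425 kJ
n = 1.6 / 122.12 = 0.01310 mol
q_rxn = −q_cal = -42.5425 kJ
ΔH = -42.5425 / 0.01310 = -3248 kJ/mol

ΔH = -3250 kJ/mol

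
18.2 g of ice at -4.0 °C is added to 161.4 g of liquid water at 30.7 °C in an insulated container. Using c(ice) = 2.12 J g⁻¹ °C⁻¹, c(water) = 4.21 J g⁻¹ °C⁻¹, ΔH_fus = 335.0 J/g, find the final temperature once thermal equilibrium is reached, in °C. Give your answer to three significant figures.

T_f = 19.3 °C

Heat to bring ice to 0 °C and melt it: q₁ = 18.2×2.12×4.0 + 18.2×335.0 = 6251.3 J
Heat the water can supply cooling to 0 °C: 161.4×4.21×30.7 = 20860.5 J > q₁, so all ice melts.
Energy balance: 161.4×4.21×(30.7 − T) = 6251.3 + 18.2×4.21×(T − 0)
679.494(30.7 − T) = 6251.3 + 76.622 T
20860.5 − 6251.3 = 756.116 T
T = 14609.2 / 756.116 = 19.32 °C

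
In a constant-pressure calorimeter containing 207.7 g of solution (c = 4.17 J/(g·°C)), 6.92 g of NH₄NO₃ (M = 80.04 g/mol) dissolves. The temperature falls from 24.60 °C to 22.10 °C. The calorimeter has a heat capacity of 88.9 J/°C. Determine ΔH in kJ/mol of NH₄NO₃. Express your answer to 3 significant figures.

ΔH = 27.6 kJ/mol

|ΔT| = |22.10 − 24.60| = 2.50 °C
|q_surr| = (207.7 × 4.17 + 88.9) × 2.50 = 955.009 × 2.50 = 2388 J
n(NH₄NO₃) = 6.92 / 80.04 = 0.08646 mol
Temperature fell, so q_rxn = +|q_surr| = 2.388 kJ
ΔH = q_rxn / n = 27.62 kJ/mol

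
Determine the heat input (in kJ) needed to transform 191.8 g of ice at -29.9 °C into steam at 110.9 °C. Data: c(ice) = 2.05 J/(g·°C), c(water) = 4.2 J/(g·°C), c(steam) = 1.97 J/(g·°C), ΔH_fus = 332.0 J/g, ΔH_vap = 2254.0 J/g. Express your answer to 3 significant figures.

q = 592 kJ

q1 (heat ice -29.9→0.0 °C): 191.8 × 2.05 × 29.9 = 11756 J
q2 (melt at 0 °C): 191.8 × 332.0 = 63678 J
q3 (heat water 0.0→100.0 °C): 191.8 × 4.2 × 100.0 = 80556 J
q4 (vaporize at 100 °C): 191.8 × 2254.0 = 432317 J
q5 (heat steam 100.0→110.9 °C): 191.8 × 1.97 × 10.9 = 4119 J
Total: 11756 + 63678 + 80556 + 432317 + 4119 = 592426 J = 592 kJ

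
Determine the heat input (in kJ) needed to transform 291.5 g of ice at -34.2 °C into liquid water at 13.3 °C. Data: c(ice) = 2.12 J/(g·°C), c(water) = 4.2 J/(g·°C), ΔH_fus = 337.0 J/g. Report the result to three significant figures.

q = 136 kJ

q1 (heat ice -34.2→0.0 °C): 291.5 × 2.12 × 34.2 = 21135 J
q2 (melt at 0 °C): 291.5 × 337.0 = 98236 J
q3 (heat water 0.0→13.3 °C): 291.5 × 4.2 × 13.3 = 16283 J
Total: 21135 + 98236 + 16283 = 135654 J = 136 kJ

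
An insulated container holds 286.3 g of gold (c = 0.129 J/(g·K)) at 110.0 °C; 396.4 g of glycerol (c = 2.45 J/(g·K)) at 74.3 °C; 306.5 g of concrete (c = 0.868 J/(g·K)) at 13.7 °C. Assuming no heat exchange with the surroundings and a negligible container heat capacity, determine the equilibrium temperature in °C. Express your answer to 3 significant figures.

T_f = 62.7 °C

Σ mᵢcᵢ(T − Tᵢ) = 0  ⇒  T = Σ mᵢcᵢTᵢ / Σ mᵢcᵢ
Σ mᵢcᵢ = 286.3×0.129 + 396.4×2.45 + 306.5×0.868 = 1274.1547
Σ mᵢcᵢTᵢ = 36.9327×110.0 + 971.18×74.3 + 266.042×13.7 = 79866
T = 79866 / 1274.1547 = 62.68 °C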